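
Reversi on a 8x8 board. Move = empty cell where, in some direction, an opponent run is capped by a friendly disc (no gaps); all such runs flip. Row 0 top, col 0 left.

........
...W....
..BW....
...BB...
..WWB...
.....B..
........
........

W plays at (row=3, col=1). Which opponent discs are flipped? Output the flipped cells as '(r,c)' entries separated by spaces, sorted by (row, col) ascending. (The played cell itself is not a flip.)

Answer: (2,2)

Derivation:
Dir NW: first cell '.' (not opp) -> no flip
Dir N: first cell '.' (not opp) -> no flip
Dir NE: opp run (2,2) capped by W -> flip
Dir W: first cell '.' (not opp) -> no flip
Dir E: first cell '.' (not opp) -> no flip
Dir SW: first cell '.' (not opp) -> no flip
Dir S: first cell '.' (not opp) -> no flip
Dir SE: first cell 'W' (not opp) -> no flip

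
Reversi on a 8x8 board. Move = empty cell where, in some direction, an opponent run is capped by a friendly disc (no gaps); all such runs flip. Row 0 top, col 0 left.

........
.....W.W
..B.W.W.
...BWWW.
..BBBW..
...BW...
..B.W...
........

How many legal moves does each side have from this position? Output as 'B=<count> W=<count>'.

Answer: B=9 W=6

Derivation:
-- B to move --
(0,4): no bracket -> illegal
(0,5): no bracket -> illegal
(0,6): flips 2 -> legal
(0,7): no bracket -> illegal
(1,3): no bracket -> illegal
(1,4): flips 2 -> legal
(1,6): no bracket -> illegal
(2,3): no bracket -> illegal
(2,5): flips 1 -> legal
(2,7): no bracket -> illegal
(3,7): flips 3 -> legal
(4,6): flips 1 -> legal
(4,7): no bracket -> illegal
(5,5): flips 1 -> legal
(5,6): no bracket -> illegal
(6,3): no bracket -> illegal
(6,5): flips 1 -> legal
(7,3): no bracket -> illegal
(7,4): flips 2 -> legal
(7,5): flips 1 -> legal
B mobility = 9
-- W to move --
(1,1): no bracket -> illegal
(1,2): no bracket -> illegal
(1,3): no bracket -> illegal
(2,1): no bracket -> illegal
(2,3): no bracket -> illegal
(3,1): flips 2 -> legal
(3,2): flips 2 -> legal
(4,1): flips 3 -> legal
(5,1): flips 2 -> legal
(5,2): flips 2 -> legal
(5,5): no bracket -> illegal
(6,1): no bracket -> illegal
(6,3): no bracket -> illegal
(7,1): flips 3 -> legal
(7,2): no bracket -> illegal
(7,3): no bracket -> illegal
W mobility = 6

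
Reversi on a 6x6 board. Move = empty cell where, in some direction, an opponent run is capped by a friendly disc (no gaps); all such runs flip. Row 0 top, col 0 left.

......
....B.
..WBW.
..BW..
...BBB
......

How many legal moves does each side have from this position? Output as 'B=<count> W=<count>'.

Answer: B=5 W=6

Derivation:
-- B to move --
(1,1): flips 2 -> legal
(1,2): flips 1 -> legal
(1,3): no bracket -> illegal
(1,5): no bracket -> illegal
(2,1): flips 1 -> legal
(2,5): flips 1 -> legal
(3,1): no bracket -> illegal
(3,4): flips 2 -> legal
(3,5): no bracket -> illegal
(4,2): no bracket -> illegal
B mobility = 5
-- W to move --
(0,3): no bracket -> illegal
(0,4): flips 1 -> legal
(0,5): no bracket -> illegal
(1,2): no bracket -> illegal
(1,3): flips 1 -> legal
(1,5): no bracket -> illegal
(2,1): no bracket -> illegal
(2,5): no bracket -> illegal
(3,1): flips 1 -> legal
(3,4): no bracket -> illegal
(3,5): no bracket -> illegal
(4,1): no bracket -> illegal
(4,2): flips 1 -> legal
(5,2): no bracket -> illegal
(5,3): flips 1 -> legal
(5,4): no bracket -> illegal
(5,5): flips 1 -> legal
W mobility = 6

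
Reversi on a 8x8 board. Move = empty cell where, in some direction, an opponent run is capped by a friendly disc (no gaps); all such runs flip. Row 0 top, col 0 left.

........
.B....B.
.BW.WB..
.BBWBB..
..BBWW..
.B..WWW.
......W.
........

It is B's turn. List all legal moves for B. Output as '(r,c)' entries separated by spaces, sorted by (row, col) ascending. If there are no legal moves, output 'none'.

Answer: (1,2) (1,3) (1,4) (1,5) (2,3) (4,6) (5,3) (6,4) (6,5) (6,7) (7,7)

Derivation:
(1,2): flips 1 -> legal
(1,3): flips 2 -> legal
(1,4): flips 1 -> legal
(1,5): flips 2 -> legal
(2,3): flips 3 -> legal
(3,6): no bracket -> illegal
(4,6): flips 2 -> legal
(4,7): no bracket -> illegal
(5,3): flips 1 -> legal
(5,7): no bracket -> illegal
(6,3): no bracket -> illegal
(6,4): flips 2 -> legal
(6,5): flips 3 -> legal
(6,7): flips 2 -> legal
(7,5): no bracket -> illegal
(7,6): no bracket -> illegal
(7,7): flips 5 -> legal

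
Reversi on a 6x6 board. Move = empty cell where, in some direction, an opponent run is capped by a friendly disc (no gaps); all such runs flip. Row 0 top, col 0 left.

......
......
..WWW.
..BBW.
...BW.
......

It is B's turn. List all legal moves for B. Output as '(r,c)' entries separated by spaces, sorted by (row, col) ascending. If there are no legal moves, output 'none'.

(1,1): flips 1 -> legal
(1,2): flips 1 -> legal
(1,3): flips 1 -> legal
(1,4): flips 1 -> legal
(1,5): flips 1 -> legal
(2,1): no bracket -> illegal
(2,5): flips 1 -> legal
(3,1): no bracket -> illegal
(3,5): flips 1 -> legal
(4,5): flips 1 -> legal
(5,3): no bracket -> illegal
(5,4): no bracket -> illegal
(5,5): flips 1 -> legal

Answer: (1,1) (1,2) (1,3) (1,4) (1,5) (2,5) (3,5) (4,5) (5,5)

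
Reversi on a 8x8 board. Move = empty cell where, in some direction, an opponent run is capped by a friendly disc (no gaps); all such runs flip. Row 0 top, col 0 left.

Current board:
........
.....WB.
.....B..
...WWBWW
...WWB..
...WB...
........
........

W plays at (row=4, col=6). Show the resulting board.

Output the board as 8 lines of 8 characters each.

Answer: ........
.....WB.
.....B..
...WWBWW
...WWWW.
...WB...
........
........

Derivation:
Place W at (4,6); scan 8 dirs for brackets.
Dir NW: opp run (3,5), next='.' -> no flip
Dir N: first cell 'W' (not opp) -> no flip
Dir NE: first cell 'W' (not opp) -> no flip
Dir W: opp run (4,5) capped by W -> flip
Dir E: first cell '.' (not opp) -> no flip
Dir SW: first cell '.' (not opp) -> no flip
Dir S: first cell '.' (not opp) -> no flip
Dir SE: first cell '.' (not opp) -> no flip
All flips: (4,5)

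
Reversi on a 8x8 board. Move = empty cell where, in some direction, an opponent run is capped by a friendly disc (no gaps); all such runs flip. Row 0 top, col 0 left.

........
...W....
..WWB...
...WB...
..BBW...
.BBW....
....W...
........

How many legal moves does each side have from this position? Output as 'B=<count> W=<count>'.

-- B to move --
(0,2): flips 1 -> legal
(0,3): flips 3 -> legal
(0,4): no bracket -> illegal
(1,1): no bracket -> illegal
(1,2): flips 1 -> legal
(1,4): no bracket -> illegal
(2,1): flips 2 -> legal
(3,1): no bracket -> illegal
(3,2): flips 1 -> legal
(3,5): no bracket -> illegal
(4,5): flips 1 -> legal
(5,4): flips 2 -> legal
(5,5): no bracket -> illegal
(6,2): no bracket -> illegal
(6,3): flips 1 -> legal
(6,5): no bracket -> illegal
(7,3): no bracket -> illegal
(7,4): no bracket -> illegal
(7,5): flips 2 -> legal
B mobility = 9
-- W to move --
(1,4): flips 2 -> legal
(1,5): flips 1 -> legal
(2,5): flips 1 -> legal
(3,1): flips 1 -> legal
(3,2): no bracket -> illegal
(3,5): flips 2 -> legal
(4,0): no bracket -> illegal
(4,1): flips 2 -> legal
(4,5): flips 1 -> legal
(5,0): flips 2 -> legal
(5,4): no bracket -> illegal
(6,0): flips 2 -> legal
(6,1): no bracket -> illegal
(6,2): no bracket -> illegal
(6,3): no bracket -> illegal
W mobility = 9

Answer: B=9 W=9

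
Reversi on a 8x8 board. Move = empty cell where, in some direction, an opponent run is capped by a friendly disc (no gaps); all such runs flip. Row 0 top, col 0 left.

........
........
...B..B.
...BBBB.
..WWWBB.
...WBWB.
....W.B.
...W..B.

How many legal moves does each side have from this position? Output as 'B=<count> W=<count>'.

-- B to move --
(3,1): no bracket -> illegal
(3,2): flips 1 -> legal
(4,1): flips 3 -> legal
(5,1): flips 1 -> legal
(5,2): flips 2 -> legal
(6,2): flips 2 -> legal
(6,3): flips 2 -> legal
(6,5): flips 1 -> legal
(7,2): no bracket -> illegal
(7,4): flips 1 -> legal
(7,5): no bracket -> illegal
B mobility = 8
-- W to move --
(1,2): no bracket -> illegal
(1,3): flips 2 -> legal
(1,4): no bracket -> illegal
(1,5): no bracket -> illegal
(1,6): no bracket -> illegal
(1,7): flips 2 -> legal
(2,2): flips 1 -> legal
(2,4): flips 2 -> legal
(2,5): flips 3 -> legal
(2,7): no bracket -> illegal
(3,2): no bracket -> illegal
(3,7): flips 1 -> legal
(4,7): flips 2 -> legal
(5,7): flips 1 -> legal
(6,3): no bracket -> illegal
(6,5): flips 1 -> legal
(6,7): no bracket -> illegal
(7,5): no bracket -> illegal
(7,7): flips 1 -> legal
W mobility = 10

Answer: B=8 W=10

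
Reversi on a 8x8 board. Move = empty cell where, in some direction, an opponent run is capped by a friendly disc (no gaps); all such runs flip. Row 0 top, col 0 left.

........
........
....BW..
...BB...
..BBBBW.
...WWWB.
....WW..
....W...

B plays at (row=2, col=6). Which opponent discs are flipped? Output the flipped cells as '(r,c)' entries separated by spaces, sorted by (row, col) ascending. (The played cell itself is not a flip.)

Dir NW: first cell '.' (not opp) -> no flip
Dir N: first cell '.' (not opp) -> no flip
Dir NE: first cell '.' (not opp) -> no flip
Dir W: opp run (2,5) capped by B -> flip
Dir E: first cell '.' (not opp) -> no flip
Dir SW: first cell '.' (not opp) -> no flip
Dir S: first cell '.' (not opp) -> no flip
Dir SE: first cell '.' (not opp) -> no flip

Answer: (2,5)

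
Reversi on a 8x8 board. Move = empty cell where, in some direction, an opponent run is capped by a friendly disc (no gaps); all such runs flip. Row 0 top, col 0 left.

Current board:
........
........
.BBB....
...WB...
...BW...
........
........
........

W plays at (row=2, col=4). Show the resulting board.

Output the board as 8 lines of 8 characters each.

Answer: ........
........
.BBBW...
...WW...
...BW...
........
........
........

Derivation:
Place W at (2,4); scan 8 dirs for brackets.
Dir NW: first cell '.' (not opp) -> no flip
Dir N: first cell '.' (not opp) -> no flip
Dir NE: first cell '.' (not opp) -> no flip
Dir W: opp run (2,3) (2,2) (2,1), next='.' -> no flip
Dir E: first cell '.' (not opp) -> no flip
Dir SW: first cell 'W' (not opp) -> no flip
Dir S: opp run (3,4) capped by W -> flip
Dir SE: first cell '.' (not opp) -> no flip
All flips: (3,4)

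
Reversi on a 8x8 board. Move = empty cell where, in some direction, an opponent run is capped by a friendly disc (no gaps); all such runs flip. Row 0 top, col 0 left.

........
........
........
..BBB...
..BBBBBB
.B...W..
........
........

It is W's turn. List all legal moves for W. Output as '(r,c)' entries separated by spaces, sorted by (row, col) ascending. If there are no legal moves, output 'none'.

Answer: (2,2) (3,5) (3,7)

Derivation:
(2,1): no bracket -> illegal
(2,2): flips 2 -> legal
(2,3): no bracket -> illegal
(2,4): no bracket -> illegal
(2,5): no bracket -> illegal
(3,1): no bracket -> illegal
(3,5): flips 1 -> legal
(3,6): no bracket -> illegal
(3,7): flips 1 -> legal
(4,0): no bracket -> illegal
(4,1): no bracket -> illegal
(5,0): no bracket -> illegal
(5,2): no bracket -> illegal
(5,3): no bracket -> illegal
(5,4): no bracket -> illegal
(5,6): no bracket -> illegal
(5,7): no bracket -> illegal
(6,0): no bracket -> illegal
(6,1): no bracket -> illegal
(6,2): no bracket -> illegal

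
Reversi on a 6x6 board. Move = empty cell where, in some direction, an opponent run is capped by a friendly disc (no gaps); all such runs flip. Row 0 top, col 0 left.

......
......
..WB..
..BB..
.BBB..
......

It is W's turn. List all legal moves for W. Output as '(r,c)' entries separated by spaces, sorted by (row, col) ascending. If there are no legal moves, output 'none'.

Answer: (2,4) (4,4) (5,2)

Derivation:
(1,2): no bracket -> illegal
(1,3): no bracket -> illegal
(1,4): no bracket -> illegal
(2,1): no bracket -> illegal
(2,4): flips 1 -> legal
(3,0): no bracket -> illegal
(3,1): no bracket -> illegal
(3,4): no bracket -> illegal
(4,0): no bracket -> illegal
(4,4): flips 1 -> legal
(5,0): no bracket -> illegal
(5,1): no bracket -> illegal
(5,2): flips 2 -> legal
(5,3): no bracket -> illegal
(5,4): no bracket -> illegal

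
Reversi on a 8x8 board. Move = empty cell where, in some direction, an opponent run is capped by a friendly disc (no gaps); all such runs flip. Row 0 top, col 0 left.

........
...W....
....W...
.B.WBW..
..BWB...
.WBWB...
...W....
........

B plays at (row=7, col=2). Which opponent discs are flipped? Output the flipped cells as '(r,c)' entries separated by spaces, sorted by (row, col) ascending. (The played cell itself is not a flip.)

Answer: (6,3)

Derivation:
Dir NW: first cell '.' (not opp) -> no flip
Dir N: first cell '.' (not opp) -> no flip
Dir NE: opp run (6,3) capped by B -> flip
Dir W: first cell '.' (not opp) -> no flip
Dir E: first cell '.' (not opp) -> no flip
Dir SW: edge -> no flip
Dir S: edge -> no flip
Dir SE: edge -> no flip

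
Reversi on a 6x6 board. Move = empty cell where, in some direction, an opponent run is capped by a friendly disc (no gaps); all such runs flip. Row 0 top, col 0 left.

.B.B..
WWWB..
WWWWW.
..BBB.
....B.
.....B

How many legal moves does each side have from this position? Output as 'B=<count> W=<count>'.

Answer: B=7 W=8

Derivation:
-- B to move --
(0,0): flips 2 -> legal
(0,2): flips 2 -> legal
(1,4): flips 2 -> legal
(1,5): flips 1 -> legal
(2,5): no bracket -> illegal
(3,0): flips 2 -> legal
(3,1): flips 3 -> legal
(3,5): flips 1 -> legal
B mobility = 7
-- W to move --
(0,0): no bracket -> illegal
(0,2): flips 1 -> legal
(0,4): flips 1 -> legal
(1,4): flips 1 -> legal
(2,5): no bracket -> illegal
(3,1): no bracket -> illegal
(3,5): no bracket -> illegal
(4,1): flips 1 -> legal
(4,2): flips 2 -> legal
(4,3): flips 2 -> legal
(4,5): flips 1 -> legal
(5,3): no bracket -> illegal
(5,4): flips 2 -> legal
W mobility = 8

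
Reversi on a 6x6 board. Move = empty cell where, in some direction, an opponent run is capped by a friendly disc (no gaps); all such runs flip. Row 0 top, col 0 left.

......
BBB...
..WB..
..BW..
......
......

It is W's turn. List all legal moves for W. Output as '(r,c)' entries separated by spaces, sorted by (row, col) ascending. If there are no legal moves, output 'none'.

(0,0): flips 1 -> legal
(0,1): no bracket -> illegal
(0,2): flips 1 -> legal
(0,3): no bracket -> illegal
(1,3): flips 1 -> legal
(1,4): no bracket -> illegal
(2,0): no bracket -> illegal
(2,1): no bracket -> illegal
(2,4): flips 1 -> legal
(3,1): flips 1 -> legal
(3,4): no bracket -> illegal
(4,1): no bracket -> illegal
(4,2): flips 1 -> legal
(4,3): no bracket -> illegal

Answer: (0,0) (0,2) (1,3) (2,4) (3,1) (4,2)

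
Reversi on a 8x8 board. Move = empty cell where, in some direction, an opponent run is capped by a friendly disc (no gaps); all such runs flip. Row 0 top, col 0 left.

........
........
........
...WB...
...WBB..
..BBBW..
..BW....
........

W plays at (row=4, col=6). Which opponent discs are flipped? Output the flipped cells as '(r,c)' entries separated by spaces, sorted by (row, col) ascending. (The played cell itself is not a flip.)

Dir NW: first cell '.' (not opp) -> no flip
Dir N: first cell '.' (not opp) -> no flip
Dir NE: first cell '.' (not opp) -> no flip
Dir W: opp run (4,5) (4,4) capped by W -> flip
Dir E: first cell '.' (not opp) -> no flip
Dir SW: first cell 'W' (not opp) -> no flip
Dir S: first cell '.' (not opp) -> no flip
Dir SE: first cell '.' (not opp) -> no flip

Answer: (4,4) (4,5)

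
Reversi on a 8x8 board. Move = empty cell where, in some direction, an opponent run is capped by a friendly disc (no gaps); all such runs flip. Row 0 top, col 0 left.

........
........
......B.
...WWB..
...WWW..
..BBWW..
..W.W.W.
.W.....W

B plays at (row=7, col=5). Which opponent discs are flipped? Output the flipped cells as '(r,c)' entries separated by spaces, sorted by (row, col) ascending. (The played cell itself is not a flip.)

Dir NW: opp run (6,4) capped by B -> flip
Dir N: first cell '.' (not opp) -> no flip
Dir NE: opp run (6,6), next='.' -> no flip
Dir W: first cell '.' (not opp) -> no flip
Dir E: first cell '.' (not opp) -> no flip
Dir SW: edge -> no flip
Dir S: edge -> no flip
Dir SE: edge -> no flip

Answer: (6,4)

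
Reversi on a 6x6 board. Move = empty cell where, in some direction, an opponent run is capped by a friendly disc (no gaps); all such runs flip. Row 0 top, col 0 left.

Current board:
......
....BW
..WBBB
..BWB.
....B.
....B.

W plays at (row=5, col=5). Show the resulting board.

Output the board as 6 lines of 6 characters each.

Place W at (5,5); scan 8 dirs for brackets.
Dir NW: opp run (4,4) capped by W -> flip
Dir N: first cell '.' (not opp) -> no flip
Dir NE: edge -> no flip
Dir W: opp run (5,4), next='.' -> no flip
Dir E: edge -> no flip
Dir SW: edge -> no flip
Dir S: edge -> no flip
Dir SE: edge -> no flip
All flips: (4,4)

Answer: ......
....BW
..WBBB
..BWB.
....W.
....BW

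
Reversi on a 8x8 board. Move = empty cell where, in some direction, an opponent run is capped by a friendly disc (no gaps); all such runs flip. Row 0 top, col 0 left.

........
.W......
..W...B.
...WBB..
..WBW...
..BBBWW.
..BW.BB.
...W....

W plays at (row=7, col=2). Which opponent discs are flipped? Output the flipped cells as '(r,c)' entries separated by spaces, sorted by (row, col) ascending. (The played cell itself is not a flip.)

Answer: (5,2) (6,2)

Derivation:
Dir NW: first cell '.' (not opp) -> no flip
Dir N: opp run (6,2) (5,2) capped by W -> flip
Dir NE: first cell 'W' (not opp) -> no flip
Dir W: first cell '.' (not opp) -> no flip
Dir E: first cell 'W' (not opp) -> no flip
Dir SW: edge -> no flip
Dir S: edge -> no flip
Dir SE: edge -> no flip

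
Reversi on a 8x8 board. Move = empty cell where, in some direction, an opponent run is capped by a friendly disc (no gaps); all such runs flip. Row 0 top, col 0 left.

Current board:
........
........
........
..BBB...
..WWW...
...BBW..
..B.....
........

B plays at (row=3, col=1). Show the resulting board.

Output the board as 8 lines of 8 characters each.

Answer: ........
........
........
.BBBB...
..BWW...
...BBW..
..B.....
........

Derivation:
Place B at (3,1); scan 8 dirs for brackets.
Dir NW: first cell '.' (not opp) -> no flip
Dir N: first cell '.' (not opp) -> no flip
Dir NE: first cell '.' (not opp) -> no flip
Dir W: first cell '.' (not opp) -> no flip
Dir E: first cell 'B' (not opp) -> no flip
Dir SW: first cell '.' (not opp) -> no flip
Dir S: first cell '.' (not opp) -> no flip
Dir SE: opp run (4,2) capped by B -> flip
All flips: (4,2)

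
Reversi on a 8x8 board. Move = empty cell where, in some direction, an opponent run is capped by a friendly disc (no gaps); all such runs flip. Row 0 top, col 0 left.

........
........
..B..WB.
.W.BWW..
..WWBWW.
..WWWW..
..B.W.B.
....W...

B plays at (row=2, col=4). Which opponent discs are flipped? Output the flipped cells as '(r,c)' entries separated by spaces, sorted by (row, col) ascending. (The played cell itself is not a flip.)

Answer: (2,5) (3,4)

Derivation:
Dir NW: first cell '.' (not opp) -> no flip
Dir N: first cell '.' (not opp) -> no flip
Dir NE: first cell '.' (not opp) -> no flip
Dir W: first cell '.' (not opp) -> no flip
Dir E: opp run (2,5) capped by B -> flip
Dir SW: first cell 'B' (not opp) -> no flip
Dir S: opp run (3,4) capped by B -> flip
Dir SE: opp run (3,5) (4,6), next='.' -> no flip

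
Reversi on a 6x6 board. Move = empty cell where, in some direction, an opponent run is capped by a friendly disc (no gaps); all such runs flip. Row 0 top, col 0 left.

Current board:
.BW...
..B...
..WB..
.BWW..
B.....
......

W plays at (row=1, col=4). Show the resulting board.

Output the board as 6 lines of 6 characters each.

Answer: .BW...
..B.W.
..WW..
.BWW..
B.....
......

Derivation:
Place W at (1,4); scan 8 dirs for brackets.
Dir NW: first cell '.' (not opp) -> no flip
Dir N: first cell '.' (not opp) -> no flip
Dir NE: first cell '.' (not opp) -> no flip
Dir W: first cell '.' (not opp) -> no flip
Dir E: first cell '.' (not opp) -> no flip
Dir SW: opp run (2,3) capped by W -> flip
Dir S: first cell '.' (not opp) -> no flip
Dir SE: first cell '.' (not opp) -> no flip
All flips: (2,3)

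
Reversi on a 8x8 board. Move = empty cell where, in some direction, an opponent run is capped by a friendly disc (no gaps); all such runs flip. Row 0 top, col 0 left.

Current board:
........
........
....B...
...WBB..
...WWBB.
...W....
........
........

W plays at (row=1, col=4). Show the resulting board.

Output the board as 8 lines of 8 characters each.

Place W at (1,4); scan 8 dirs for brackets.
Dir NW: first cell '.' (not opp) -> no flip
Dir N: first cell '.' (not opp) -> no flip
Dir NE: first cell '.' (not opp) -> no flip
Dir W: first cell '.' (not opp) -> no flip
Dir E: first cell '.' (not opp) -> no flip
Dir SW: first cell '.' (not opp) -> no flip
Dir S: opp run (2,4) (3,4) capped by W -> flip
Dir SE: first cell '.' (not opp) -> no flip
All flips: (2,4) (3,4)

Answer: ........
....W...
....W...
...WWB..
...WWBB.
...W....
........
........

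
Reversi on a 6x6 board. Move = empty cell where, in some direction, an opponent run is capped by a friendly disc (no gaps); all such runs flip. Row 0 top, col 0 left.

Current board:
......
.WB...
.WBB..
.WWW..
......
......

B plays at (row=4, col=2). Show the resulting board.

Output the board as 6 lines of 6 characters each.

Place B at (4,2); scan 8 dirs for brackets.
Dir NW: opp run (3,1), next='.' -> no flip
Dir N: opp run (3,2) capped by B -> flip
Dir NE: opp run (3,3), next='.' -> no flip
Dir W: first cell '.' (not opp) -> no flip
Dir E: first cell '.' (not opp) -> no flip
Dir SW: first cell '.' (not opp) -> no flip
Dir S: first cell '.' (not opp) -> no flip
Dir SE: first cell '.' (not opp) -> no flip
All flips: (3,2)

Answer: ......
.WB...
.WBB..
.WBW..
..B...
......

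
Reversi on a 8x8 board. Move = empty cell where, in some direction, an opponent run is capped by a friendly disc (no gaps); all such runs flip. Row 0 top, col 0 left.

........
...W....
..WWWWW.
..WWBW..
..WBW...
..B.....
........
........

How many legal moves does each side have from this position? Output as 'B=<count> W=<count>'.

Answer: B=10 W=5

Derivation:
-- B to move --
(0,2): no bracket -> illegal
(0,3): flips 3 -> legal
(0,4): no bracket -> illegal
(1,1): no bracket -> illegal
(1,2): flips 4 -> legal
(1,4): flips 1 -> legal
(1,5): no bracket -> illegal
(1,6): flips 1 -> legal
(1,7): no bracket -> illegal
(2,1): flips 1 -> legal
(2,7): no bracket -> illegal
(3,1): flips 2 -> legal
(3,6): flips 1 -> legal
(3,7): no bracket -> illegal
(4,1): flips 1 -> legal
(4,5): flips 1 -> legal
(4,6): no bracket -> illegal
(5,1): no bracket -> illegal
(5,3): no bracket -> illegal
(5,4): flips 1 -> legal
(5,5): no bracket -> illegal
B mobility = 10
-- W to move --
(4,1): no bracket -> illegal
(4,5): flips 1 -> legal
(5,1): no bracket -> illegal
(5,3): flips 1 -> legal
(5,4): flips 1 -> legal
(6,1): flips 3 -> legal
(6,2): flips 1 -> legal
(6,3): no bracket -> illegal
W mobility = 5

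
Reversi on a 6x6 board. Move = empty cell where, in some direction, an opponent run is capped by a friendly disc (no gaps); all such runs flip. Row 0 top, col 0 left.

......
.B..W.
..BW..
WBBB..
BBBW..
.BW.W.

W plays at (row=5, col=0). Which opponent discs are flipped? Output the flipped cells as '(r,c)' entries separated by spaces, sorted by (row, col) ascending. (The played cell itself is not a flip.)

Dir NW: edge -> no flip
Dir N: opp run (4,0) capped by W -> flip
Dir NE: opp run (4,1) (3,2) capped by W -> flip
Dir W: edge -> no flip
Dir E: opp run (5,1) capped by W -> flip
Dir SW: edge -> no flip
Dir S: edge -> no flip
Dir SE: edge -> no flip

Answer: (3,2) (4,0) (4,1) (5,1)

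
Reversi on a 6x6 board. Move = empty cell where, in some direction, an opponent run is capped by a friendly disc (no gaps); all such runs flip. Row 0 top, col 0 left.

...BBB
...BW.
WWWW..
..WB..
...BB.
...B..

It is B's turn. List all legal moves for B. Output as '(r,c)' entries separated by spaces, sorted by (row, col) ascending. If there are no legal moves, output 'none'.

(1,0): flips 2 -> legal
(1,1): flips 1 -> legal
(1,2): no bracket -> illegal
(1,5): flips 1 -> legal
(2,4): flips 1 -> legal
(2,5): flips 1 -> legal
(3,0): no bracket -> illegal
(3,1): flips 2 -> legal
(3,4): no bracket -> illegal
(4,1): flips 3 -> legal
(4,2): no bracket -> illegal

Answer: (1,0) (1,1) (1,5) (2,4) (2,5) (3,1) (4,1)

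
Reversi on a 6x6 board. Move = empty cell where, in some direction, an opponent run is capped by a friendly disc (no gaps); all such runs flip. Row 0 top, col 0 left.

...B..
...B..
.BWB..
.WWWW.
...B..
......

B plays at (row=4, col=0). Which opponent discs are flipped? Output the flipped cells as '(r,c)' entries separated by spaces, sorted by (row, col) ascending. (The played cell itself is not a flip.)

Dir NW: edge -> no flip
Dir N: first cell '.' (not opp) -> no flip
Dir NE: opp run (3,1) (2,2) capped by B -> flip
Dir W: edge -> no flip
Dir E: first cell '.' (not opp) -> no flip
Dir SW: edge -> no flip
Dir S: first cell '.' (not opp) -> no flip
Dir SE: first cell '.' (not opp) -> no flip

Answer: (2,2) (3,1)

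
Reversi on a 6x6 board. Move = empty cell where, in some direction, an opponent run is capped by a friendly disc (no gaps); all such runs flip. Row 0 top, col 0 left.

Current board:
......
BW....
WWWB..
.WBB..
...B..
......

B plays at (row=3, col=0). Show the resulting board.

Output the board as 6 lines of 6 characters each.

Answer: ......
BW....
BWWB..
BBBB..
...B..
......

Derivation:
Place B at (3,0); scan 8 dirs for brackets.
Dir NW: edge -> no flip
Dir N: opp run (2,0) capped by B -> flip
Dir NE: opp run (2,1), next='.' -> no flip
Dir W: edge -> no flip
Dir E: opp run (3,1) capped by B -> flip
Dir SW: edge -> no flip
Dir S: first cell '.' (not opp) -> no flip
Dir SE: first cell '.' (not opp) -> no flip
All flips: (2,0) (3,1)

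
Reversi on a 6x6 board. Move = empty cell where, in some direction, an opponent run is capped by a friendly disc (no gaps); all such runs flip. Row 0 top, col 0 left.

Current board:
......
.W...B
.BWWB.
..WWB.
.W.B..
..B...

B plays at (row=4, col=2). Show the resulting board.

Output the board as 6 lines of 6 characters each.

Answer: ......
.W...B
.BWWB.
..WBB.
.WBB..
..B...

Derivation:
Place B at (4,2); scan 8 dirs for brackets.
Dir NW: first cell '.' (not opp) -> no flip
Dir N: opp run (3,2) (2,2), next='.' -> no flip
Dir NE: opp run (3,3) capped by B -> flip
Dir W: opp run (4,1), next='.' -> no flip
Dir E: first cell 'B' (not opp) -> no flip
Dir SW: first cell '.' (not opp) -> no flip
Dir S: first cell 'B' (not opp) -> no flip
Dir SE: first cell '.' (not opp) -> no flip
All flips: (3,3)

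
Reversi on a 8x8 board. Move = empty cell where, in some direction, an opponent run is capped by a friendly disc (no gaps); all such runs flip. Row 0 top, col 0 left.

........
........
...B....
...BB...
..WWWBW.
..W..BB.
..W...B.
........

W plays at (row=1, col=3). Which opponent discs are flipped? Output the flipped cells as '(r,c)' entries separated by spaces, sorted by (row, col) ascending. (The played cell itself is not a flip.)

Dir NW: first cell '.' (not opp) -> no flip
Dir N: first cell '.' (not opp) -> no flip
Dir NE: first cell '.' (not opp) -> no flip
Dir W: first cell '.' (not opp) -> no flip
Dir E: first cell '.' (not opp) -> no flip
Dir SW: first cell '.' (not opp) -> no flip
Dir S: opp run (2,3) (3,3) capped by W -> flip
Dir SE: first cell '.' (not opp) -> no flip

Answer: (2,3) (3,3)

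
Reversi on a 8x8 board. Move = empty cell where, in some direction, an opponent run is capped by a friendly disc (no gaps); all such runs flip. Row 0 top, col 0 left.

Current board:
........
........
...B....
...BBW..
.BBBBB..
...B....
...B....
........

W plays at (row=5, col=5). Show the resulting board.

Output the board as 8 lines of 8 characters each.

Place W at (5,5); scan 8 dirs for brackets.
Dir NW: opp run (4,4) (3,3), next='.' -> no flip
Dir N: opp run (4,5) capped by W -> flip
Dir NE: first cell '.' (not opp) -> no flip
Dir W: first cell '.' (not opp) -> no flip
Dir E: first cell '.' (not opp) -> no flip
Dir SW: first cell '.' (not opp) -> no flip
Dir S: first cell '.' (not opp) -> no flip
Dir SE: first cell '.' (not opp) -> no flip
All flips: (4,5)

Answer: ........
........
...B....
...BBW..
.BBBBW..
...B.W..
...B....
........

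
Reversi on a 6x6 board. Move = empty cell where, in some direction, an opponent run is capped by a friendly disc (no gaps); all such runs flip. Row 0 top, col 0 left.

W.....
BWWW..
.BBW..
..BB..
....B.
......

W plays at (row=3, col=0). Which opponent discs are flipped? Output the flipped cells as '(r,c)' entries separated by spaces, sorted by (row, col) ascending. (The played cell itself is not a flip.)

Answer: (2,1)

Derivation:
Dir NW: edge -> no flip
Dir N: first cell '.' (not opp) -> no flip
Dir NE: opp run (2,1) capped by W -> flip
Dir W: edge -> no flip
Dir E: first cell '.' (not opp) -> no flip
Dir SW: edge -> no flip
Dir S: first cell '.' (not opp) -> no flip
Dir SE: first cell '.' (not opp) -> no flip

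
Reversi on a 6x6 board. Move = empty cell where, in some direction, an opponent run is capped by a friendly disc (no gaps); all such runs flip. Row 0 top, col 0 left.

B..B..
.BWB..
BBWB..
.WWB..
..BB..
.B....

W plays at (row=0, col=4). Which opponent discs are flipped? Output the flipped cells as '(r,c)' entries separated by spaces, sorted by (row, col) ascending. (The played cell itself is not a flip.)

Answer: (1,3)

Derivation:
Dir NW: edge -> no flip
Dir N: edge -> no flip
Dir NE: edge -> no flip
Dir W: opp run (0,3), next='.' -> no flip
Dir E: first cell '.' (not opp) -> no flip
Dir SW: opp run (1,3) capped by W -> flip
Dir S: first cell '.' (not opp) -> no flip
Dir SE: first cell '.' (not opp) -> no flip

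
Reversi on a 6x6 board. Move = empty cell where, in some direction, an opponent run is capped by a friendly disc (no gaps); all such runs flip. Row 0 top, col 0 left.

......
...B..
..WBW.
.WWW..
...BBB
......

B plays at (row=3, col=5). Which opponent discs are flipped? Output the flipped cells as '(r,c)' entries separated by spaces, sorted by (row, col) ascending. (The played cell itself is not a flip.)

Answer: (2,4)

Derivation:
Dir NW: opp run (2,4) capped by B -> flip
Dir N: first cell '.' (not opp) -> no flip
Dir NE: edge -> no flip
Dir W: first cell '.' (not opp) -> no flip
Dir E: edge -> no flip
Dir SW: first cell 'B' (not opp) -> no flip
Dir S: first cell 'B' (not opp) -> no flip
Dir SE: edge -> no flip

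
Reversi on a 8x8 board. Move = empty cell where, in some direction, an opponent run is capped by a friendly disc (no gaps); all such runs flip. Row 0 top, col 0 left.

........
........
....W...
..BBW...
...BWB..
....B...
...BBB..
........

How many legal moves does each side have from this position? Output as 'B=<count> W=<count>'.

-- B to move --
(1,3): no bracket -> illegal
(1,4): flips 3 -> legal
(1,5): flips 1 -> legal
(2,3): flips 1 -> legal
(2,5): flips 1 -> legal
(3,5): flips 1 -> legal
(5,3): no bracket -> illegal
(5,5): flips 1 -> legal
B mobility = 6
-- W to move --
(2,1): no bracket -> illegal
(2,2): flips 1 -> legal
(2,3): no bracket -> illegal
(3,1): flips 2 -> legal
(3,5): no bracket -> illegal
(3,6): no bracket -> illegal
(4,1): no bracket -> illegal
(4,2): flips 2 -> legal
(4,6): flips 1 -> legal
(5,2): flips 1 -> legal
(5,3): no bracket -> illegal
(5,5): no bracket -> illegal
(5,6): flips 1 -> legal
(6,2): no bracket -> illegal
(6,6): no bracket -> illegal
(7,2): no bracket -> illegal
(7,3): no bracket -> illegal
(7,4): flips 2 -> legal
(7,5): no bracket -> illegal
(7,6): no bracket -> illegal
W mobility = 7

Answer: B=6 W=7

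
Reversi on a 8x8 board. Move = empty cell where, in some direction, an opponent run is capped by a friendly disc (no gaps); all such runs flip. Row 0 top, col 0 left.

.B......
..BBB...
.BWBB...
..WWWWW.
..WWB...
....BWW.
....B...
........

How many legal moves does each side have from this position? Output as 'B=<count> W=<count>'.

Answer: B=11 W=13

Derivation:
-- B to move --
(1,1): flips 2 -> legal
(2,5): no bracket -> illegal
(2,6): flips 1 -> legal
(2,7): no bracket -> illegal
(3,1): flips 1 -> legal
(3,7): no bracket -> illegal
(4,1): flips 3 -> legal
(4,5): flips 1 -> legal
(4,6): flips 2 -> legal
(4,7): no bracket -> illegal
(5,1): flips 2 -> legal
(5,2): flips 3 -> legal
(5,3): flips 2 -> legal
(5,7): flips 2 -> legal
(6,5): no bracket -> illegal
(6,6): flips 1 -> legal
(6,7): no bracket -> illegal
B mobility = 11
-- W to move --
(0,0): no bracket -> illegal
(0,2): flips 3 -> legal
(0,3): flips 2 -> legal
(0,4): flips 3 -> legal
(0,5): flips 2 -> legal
(1,0): flips 1 -> legal
(1,1): no bracket -> illegal
(1,5): flips 1 -> legal
(2,0): flips 1 -> legal
(2,5): flips 2 -> legal
(3,0): no bracket -> illegal
(3,1): no bracket -> illegal
(4,5): flips 1 -> legal
(5,3): flips 2 -> legal
(6,3): no bracket -> illegal
(6,5): flips 1 -> legal
(7,3): flips 1 -> legal
(7,4): flips 3 -> legal
(7,5): no bracket -> illegal
W mobility = 13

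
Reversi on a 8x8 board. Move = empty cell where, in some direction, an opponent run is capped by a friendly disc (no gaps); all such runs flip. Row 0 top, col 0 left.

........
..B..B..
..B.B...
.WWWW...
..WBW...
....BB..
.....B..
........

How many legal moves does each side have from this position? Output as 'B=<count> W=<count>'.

Answer: B=8 W=10

Derivation:
-- B to move --
(2,0): no bracket -> illegal
(2,1): flips 1 -> legal
(2,3): flips 1 -> legal
(2,5): flips 1 -> legal
(3,0): no bracket -> illegal
(3,5): no bracket -> illegal
(4,0): flips 1 -> legal
(4,1): flips 1 -> legal
(4,5): flips 1 -> legal
(5,1): flips 2 -> legal
(5,2): flips 2 -> legal
(5,3): no bracket -> illegal
B mobility = 8
-- W to move --
(0,1): no bracket -> illegal
(0,2): flips 2 -> legal
(0,3): no bracket -> illegal
(0,4): no bracket -> illegal
(0,5): no bracket -> illegal
(0,6): flips 2 -> legal
(1,1): flips 1 -> legal
(1,3): flips 1 -> legal
(1,4): flips 1 -> legal
(1,6): no bracket -> illegal
(2,1): no bracket -> illegal
(2,3): no bracket -> illegal
(2,5): no bracket -> illegal
(2,6): no bracket -> illegal
(3,5): no bracket -> illegal
(4,5): no bracket -> illegal
(4,6): no bracket -> illegal
(5,2): flips 1 -> legal
(5,3): flips 1 -> legal
(5,6): no bracket -> illegal
(6,3): no bracket -> illegal
(6,4): flips 1 -> legal
(6,6): flips 1 -> legal
(7,4): no bracket -> illegal
(7,5): no bracket -> illegal
(7,6): flips 3 -> legal
W mobility = 10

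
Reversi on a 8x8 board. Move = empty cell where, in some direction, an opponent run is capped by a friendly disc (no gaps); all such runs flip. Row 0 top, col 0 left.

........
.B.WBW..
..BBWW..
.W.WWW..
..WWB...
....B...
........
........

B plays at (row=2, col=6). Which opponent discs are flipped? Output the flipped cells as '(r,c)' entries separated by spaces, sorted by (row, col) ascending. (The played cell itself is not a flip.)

Answer: (2,4) (2,5) (3,5)

Derivation:
Dir NW: opp run (1,5), next='.' -> no flip
Dir N: first cell '.' (not opp) -> no flip
Dir NE: first cell '.' (not opp) -> no flip
Dir W: opp run (2,5) (2,4) capped by B -> flip
Dir E: first cell '.' (not opp) -> no flip
Dir SW: opp run (3,5) capped by B -> flip
Dir S: first cell '.' (not opp) -> no flip
Dir SE: first cell '.' (not opp) -> no flip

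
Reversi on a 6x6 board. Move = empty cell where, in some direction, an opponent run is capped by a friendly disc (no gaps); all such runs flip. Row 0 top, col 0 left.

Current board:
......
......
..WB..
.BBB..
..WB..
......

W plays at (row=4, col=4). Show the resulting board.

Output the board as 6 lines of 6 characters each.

Place W at (4,4); scan 8 dirs for brackets.
Dir NW: opp run (3,3) capped by W -> flip
Dir N: first cell '.' (not opp) -> no flip
Dir NE: first cell '.' (not opp) -> no flip
Dir W: opp run (4,3) capped by W -> flip
Dir E: first cell '.' (not opp) -> no flip
Dir SW: first cell '.' (not opp) -> no flip
Dir S: first cell '.' (not opp) -> no flip
Dir SE: first cell '.' (not opp) -> no flip
All flips: (3,3) (4,3)

Answer: ......
......
..WB..
.BBW..
..WWW.
......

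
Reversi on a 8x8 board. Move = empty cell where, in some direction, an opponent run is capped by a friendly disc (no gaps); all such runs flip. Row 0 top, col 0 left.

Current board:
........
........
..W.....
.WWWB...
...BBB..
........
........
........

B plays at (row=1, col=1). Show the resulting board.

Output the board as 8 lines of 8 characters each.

Answer: ........
.B......
..B.....
.WWBB...
...BBB..
........
........
........

Derivation:
Place B at (1,1); scan 8 dirs for brackets.
Dir NW: first cell '.' (not opp) -> no flip
Dir N: first cell '.' (not opp) -> no flip
Dir NE: first cell '.' (not opp) -> no flip
Dir W: first cell '.' (not opp) -> no flip
Dir E: first cell '.' (not opp) -> no flip
Dir SW: first cell '.' (not opp) -> no flip
Dir S: first cell '.' (not opp) -> no flip
Dir SE: opp run (2,2) (3,3) capped by B -> flip
All flips: (2,2) (3,3)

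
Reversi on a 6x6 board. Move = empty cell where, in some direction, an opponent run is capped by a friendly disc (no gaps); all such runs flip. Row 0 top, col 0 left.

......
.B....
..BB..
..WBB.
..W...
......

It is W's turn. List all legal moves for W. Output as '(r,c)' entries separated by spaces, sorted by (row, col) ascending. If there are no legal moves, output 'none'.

(0,0): no bracket -> illegal
(0,1): no bracket -> illegal
(0,2): no bracket -> illegal
(1,0): no bracket -> illegal
(1,2): flips 1 -> legal
(1,3): no bracket -> illegal
(1,4): flips 1 -> legal
(2,0): no bracket -> illegal
(2,1): no bracket -> illegal
(2,4): flips 1 -> legal
(2,5): no bracket -> illegal
(3,1): no bracket -> illegal
(3,5): flips 2 -> legal
(4,3): no bracket -> illegal
(4,4): no bracket -> illegal
(4,5): no bracket -> illegal

Answer: (1,2) (1,4) (2,4) (3,5)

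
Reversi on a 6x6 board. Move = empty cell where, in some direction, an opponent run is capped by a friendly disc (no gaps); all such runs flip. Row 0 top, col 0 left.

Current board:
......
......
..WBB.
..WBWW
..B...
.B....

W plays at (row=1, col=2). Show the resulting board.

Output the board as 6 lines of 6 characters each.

Place W at (1,2); scan 8 dirs for brackets.
Dir NW: first cell '.' (not opp) -> no flip
Dir N: first cell '.' (not opp) -> no flip
Dir NE: first cell '.' (not opp) -> no flip
Dir W: first cell '.' (not opp) -> no flip
Dir E: first cell '.' (not opp) -> no flip
Dir SW: first cell '.' (not opp) -> no flip
Dir S: first cell 'W' (not opp) -> no flip
Dir SE: opp run (2,3) capped by W -> flip
All flips: (2,3)

Answer: ......
..W...
..WWB.
..WBWW
..B...
.B....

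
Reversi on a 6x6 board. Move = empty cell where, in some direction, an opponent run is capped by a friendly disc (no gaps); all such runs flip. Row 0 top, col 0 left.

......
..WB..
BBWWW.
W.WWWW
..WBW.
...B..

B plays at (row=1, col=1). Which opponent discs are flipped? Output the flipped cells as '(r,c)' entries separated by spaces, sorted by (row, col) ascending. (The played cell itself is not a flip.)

Dir NW: first cell '.' (not opp) -> no flip
Dir N: first cell '.' (not opp) -> no flip
Dir NE: first cell '.' (not opp) -> no flip
Dir W: first cell '.' (not opp) -> no flip
Dir E: opp run (1,2) capped by B -> flip
Dir SW: first cell 'B' (not opp) -> no flip
Dir S: first cell 'B' (not opp) -> no flip
Dir SE: opp run (2,2) (3,3) (4,4), next='.' -> no flip

Answer: (1,2)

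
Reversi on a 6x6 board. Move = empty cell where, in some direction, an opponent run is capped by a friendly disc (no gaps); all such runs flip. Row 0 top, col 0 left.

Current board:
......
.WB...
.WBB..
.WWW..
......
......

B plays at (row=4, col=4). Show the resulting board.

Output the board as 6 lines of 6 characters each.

Answer: ......
.WB...
.WBB..
.WWB..
....B.
......

Derivation:
Place B at (4,4); scan 8 dirs for brackets.
Dir NW: opp run (3,3) capped by B -> flip
Dir N: first cell '.' (not opp) -> no flip
Dir NE: first cell '.' (not opp) -> no flip
Dir W: first cell '.' (not opp) -> no flip
Dir E: first cell '.' (not opp) -> no flip
Dir SW: first cell '.' (not opp) -> no flip
Dir S: first cell '.' (not opp) -> no flip
Dir SE: first cell '.' (not opp) -> no flip
All flips: (3,3)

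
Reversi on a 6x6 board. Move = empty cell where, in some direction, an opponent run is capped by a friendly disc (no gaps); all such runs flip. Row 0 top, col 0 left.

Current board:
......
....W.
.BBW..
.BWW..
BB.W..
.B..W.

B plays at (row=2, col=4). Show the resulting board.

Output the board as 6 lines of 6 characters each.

Answer: ......
....W.
.BBBB.
.BWW..
BB.W..
.B..W.

Derivation:
Place B at (2,4); scan 8 dirs for brackets.
Dir NW: first cell '.' (not opp) -> no flip
Dir N: opp run (1,4), next='.' -> no flip
Dir NE: first cell '.' (not opp) -> no flip
Dir W: opp run (2,3) capped by B -> flip
Dir E: first cell '.' (not opp) -> no flip
Dir SW: opp run (3,3), next='.' -> no flip
Dir S: first cell '.' (not opp) -> no flip
Dir SE: first cell '.' (not opp) -> no flip
All flips: (2,3)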